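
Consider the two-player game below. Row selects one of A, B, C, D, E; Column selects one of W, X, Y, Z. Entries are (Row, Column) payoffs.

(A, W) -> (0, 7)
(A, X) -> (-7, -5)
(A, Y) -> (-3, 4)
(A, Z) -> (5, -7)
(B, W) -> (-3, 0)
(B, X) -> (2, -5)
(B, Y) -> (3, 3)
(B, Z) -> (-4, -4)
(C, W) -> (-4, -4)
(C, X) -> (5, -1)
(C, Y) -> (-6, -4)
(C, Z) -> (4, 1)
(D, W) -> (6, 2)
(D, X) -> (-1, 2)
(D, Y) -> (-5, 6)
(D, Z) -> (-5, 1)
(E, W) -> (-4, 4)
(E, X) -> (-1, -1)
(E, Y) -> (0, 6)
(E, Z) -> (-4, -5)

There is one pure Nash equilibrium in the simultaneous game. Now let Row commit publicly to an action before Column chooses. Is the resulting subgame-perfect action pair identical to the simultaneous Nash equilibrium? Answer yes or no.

Solve by backward induction (Row leads).
- A → Column plays W (best of 7, -5, 4, -7); Row gets 0.
- B → Column plays Y (best of 0, -5, 3, -4); Row gets 3.
- C → Column plays Z (best of -4, -1, -4, 1); Row gets 4.
- D → Column plays Y (best of 2, 2, 6, 1); Row gets -5.
- E → Column plays Y (best of 4, -1, 6, -5); Row gets 0.
Maximizing over 0, 3, 4, -5, 0, Row chooses C. Subgame-perfect outcome: (C, Z) with payoffs (4, 1).
Now find the simultaneous Nash equilibrium.
Row's best replies: W→D; X→C; Y→B; Z→A.
Column's best replies: A→W; B→Y; C→Z; D→Y; E→Y.
Only (B, Y) has each player best-responding; Nash payoffs (3, 3).
Sequential outcome (C, Z) differs from the Nash profile (B, Y).

no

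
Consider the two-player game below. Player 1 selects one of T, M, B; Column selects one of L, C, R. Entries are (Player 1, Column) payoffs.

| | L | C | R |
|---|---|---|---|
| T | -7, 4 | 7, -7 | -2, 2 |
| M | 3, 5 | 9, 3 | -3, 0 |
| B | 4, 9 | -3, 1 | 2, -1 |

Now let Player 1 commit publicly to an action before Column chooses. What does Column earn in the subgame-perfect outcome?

9

Solve by backward induction (Player 1 leads).
- T: Column compares 4, -7, 2 and picks L; Player 1 would get -7.
- M: Column compares 5, 3, 0 and picks L; Player 1 would get 3.
- B: Column compares 9, 1, -1 and picks L; Player 1 would get 4.
Maximizing over -7, 3, 4, Player 1 chooses B. Subgame-perfect outcome: (B, L) with payoffs (4, 9).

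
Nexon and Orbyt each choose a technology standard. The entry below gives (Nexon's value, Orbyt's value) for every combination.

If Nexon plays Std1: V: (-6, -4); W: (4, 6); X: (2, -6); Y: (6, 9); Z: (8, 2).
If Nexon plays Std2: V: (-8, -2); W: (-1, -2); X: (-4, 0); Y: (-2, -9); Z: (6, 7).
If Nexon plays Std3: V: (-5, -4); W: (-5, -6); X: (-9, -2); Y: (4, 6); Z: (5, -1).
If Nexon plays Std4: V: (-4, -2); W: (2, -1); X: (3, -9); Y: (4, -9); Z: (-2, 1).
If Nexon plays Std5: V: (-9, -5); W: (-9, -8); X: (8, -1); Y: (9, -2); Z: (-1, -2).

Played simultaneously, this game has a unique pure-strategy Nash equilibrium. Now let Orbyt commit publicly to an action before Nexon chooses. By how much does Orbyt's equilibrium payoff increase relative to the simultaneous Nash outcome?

7

Nexon best-responds to each possible Orbyt move:
- V: Nexon compares -6, -8, -5, -4, -9 and picks Std4; Orbyt would get -2.
- W: Nexon compares 4, -1, -5, 2, -9 and picks Std1; Orbyt would get 6.
- X: Nexon compares 2, -4, -9, 3, 8 and picks Std5; Orbyt would get -1.
- Y: Nexon compares 6, -2, 4, 4, 9 and picks Std5; Orbyt would get -2.
- Z: Nexon compares 8, 6, 5, -2, -1 and picks Std1; Orbyt would get 2.
Maximizing over -2, 6, -1, -2, 2, Orbyt chooses W. Subgame-perfect outcome: (Std1, W) with payoffs (4, 6).
For the simultaneous game, intersect best replies.
Nexon's best replies: V→Std4; W→Std1; X→Std5; Y→Std5; Z→Std1.
Orbyt's best replies: Std1→Y; Std2→Z; Std3→Y; Std4→Z; Std5→X.
Only (Std5, X) has each player best-responding; Nash payoffs (8, -1).
Orbyt's commitment gain: 6 − -1 = 7.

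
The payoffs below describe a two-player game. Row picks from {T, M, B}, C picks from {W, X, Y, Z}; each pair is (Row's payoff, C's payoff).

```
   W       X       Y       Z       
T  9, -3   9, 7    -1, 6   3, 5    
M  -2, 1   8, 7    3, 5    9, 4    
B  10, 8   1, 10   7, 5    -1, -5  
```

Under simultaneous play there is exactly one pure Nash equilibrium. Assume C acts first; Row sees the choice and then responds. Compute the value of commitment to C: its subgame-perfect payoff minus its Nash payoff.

Row best-responds to each possible C move:
- W → Row plays B (best of 9, -2, 10); C gets 8.
- X → Row plays T (best of 9, 8, 1); C gets 7.
- Y → Row plays B (best of -1, 3, 7); C gets 5.
- Z → Row plays M (best of 3, 9, -1); C gets 4.
Among 8, 7, 5, 4, the best is 8 at W. Subgame-perfect outcome: (B, W) with payoffs (10, 8).
For the simultaneous game, intersect best replies.
Row's best replies: W→B; X→T; Y→B; Z→M.
C's best replies: T→X; M→X; B→X.
The unique mutual best reply is (T, X), giving (9, 7).
C's commitment gain: 8 − 7 = 1.

1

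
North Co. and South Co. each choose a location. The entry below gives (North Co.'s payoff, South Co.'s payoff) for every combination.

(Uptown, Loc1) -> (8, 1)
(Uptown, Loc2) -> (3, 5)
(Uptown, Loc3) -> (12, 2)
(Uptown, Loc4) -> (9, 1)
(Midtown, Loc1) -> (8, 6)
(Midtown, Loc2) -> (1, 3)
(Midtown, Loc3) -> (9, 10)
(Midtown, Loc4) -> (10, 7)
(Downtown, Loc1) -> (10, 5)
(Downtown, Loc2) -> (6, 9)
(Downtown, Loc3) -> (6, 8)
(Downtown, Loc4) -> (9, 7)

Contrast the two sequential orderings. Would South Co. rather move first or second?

If North Co. leads: South Co.'s best replies are Uptown→Loc2, Midtown→Loc3, Downtown→Loc2; North Co.'s induced payoffs 3, 9, 6; outcome (Midtown, Loc3), payoffs (9, 10).
If South Co. leads: North Co.'s best replies are Loc1→Downtown, Loc2→Downtown, Loc3→Uptown, Loc4→Midtown; South Co.'s induced payoffs 5, 9, 2, 7; outcome (Downtown, Loc2), payoffs (6, 9).
South Co. gets 9 moving first and 10 moving second, so South Co. prefers to move second.

second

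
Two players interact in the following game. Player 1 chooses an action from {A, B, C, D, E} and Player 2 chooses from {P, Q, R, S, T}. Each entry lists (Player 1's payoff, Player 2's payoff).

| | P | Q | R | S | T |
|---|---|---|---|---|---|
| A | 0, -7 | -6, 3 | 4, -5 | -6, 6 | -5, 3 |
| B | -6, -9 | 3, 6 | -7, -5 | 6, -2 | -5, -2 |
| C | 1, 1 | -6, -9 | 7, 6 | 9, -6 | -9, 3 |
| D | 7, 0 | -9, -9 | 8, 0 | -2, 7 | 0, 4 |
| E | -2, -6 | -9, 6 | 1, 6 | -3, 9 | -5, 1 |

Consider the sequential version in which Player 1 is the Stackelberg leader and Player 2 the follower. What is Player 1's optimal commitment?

C

Player 2 best-responds to each possible Player 1 move:
- A: BR = S, leader payoff -6.
- B: BR = Q, leader payoff 3.
- C: BR = R, leader payoff 7.
- D: BR = S, leader payoff -2.
- E: BR = S, leader payoff -3.
Maximizing over -6, 3, 7, -2, -3, Player 1 chooses C. Subgame-perfect outcome: (C, R) with payoffs (7, 6).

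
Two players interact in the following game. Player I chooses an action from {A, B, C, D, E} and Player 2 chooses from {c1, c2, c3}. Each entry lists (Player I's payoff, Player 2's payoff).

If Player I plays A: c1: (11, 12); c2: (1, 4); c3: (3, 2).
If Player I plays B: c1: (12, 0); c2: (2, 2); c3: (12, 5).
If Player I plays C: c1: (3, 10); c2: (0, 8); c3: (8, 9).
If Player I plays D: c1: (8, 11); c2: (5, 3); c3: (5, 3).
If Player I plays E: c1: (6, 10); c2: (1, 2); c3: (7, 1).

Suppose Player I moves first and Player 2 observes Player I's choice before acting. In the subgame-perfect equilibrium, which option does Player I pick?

B

Backward induction with Player I moving first.
- A: Player 2 compares 12, 4, 2 and picks c1; Player I would get 11.
- B: Player 2 compares 0, 2, 5 and picks c3; Player I would get 12.
- C: Player 2 compares 10, 8, 9 and picks c1; Player I would get 3.
- D: Player 2 compares 11, 3, 3 and picks c1; Player I would get 8.
- E: Player 2 compares 10, 2, 1 and picks c1; Player I would get 6.
Player I's induced payoffs are 11, 12, 3, 8, 6, so Player I commits to B. Subgame-perfect outcome: (B, c3) with payoffs (12, 5).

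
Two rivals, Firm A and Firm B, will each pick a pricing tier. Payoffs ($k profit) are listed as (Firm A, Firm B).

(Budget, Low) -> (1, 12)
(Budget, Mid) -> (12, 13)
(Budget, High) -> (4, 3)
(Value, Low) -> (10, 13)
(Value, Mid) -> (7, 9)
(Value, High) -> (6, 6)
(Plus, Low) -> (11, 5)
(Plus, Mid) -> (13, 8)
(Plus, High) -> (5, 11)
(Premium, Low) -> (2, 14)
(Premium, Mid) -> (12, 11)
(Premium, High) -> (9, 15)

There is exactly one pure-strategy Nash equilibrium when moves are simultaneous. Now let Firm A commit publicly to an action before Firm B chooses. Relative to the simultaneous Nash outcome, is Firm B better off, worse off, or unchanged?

Firm B best-responds to each possible Firm A move:
- Budget: BR = Mid, leader payoff 12.
- Value: BR = Low, leader payoff 10.
- Plus: BR = High, leader payoff 5.
- Premium: BR = High, leader payoff 9.
Firm A's induced payoffs are 12, 10, 5, 9, so Firm A commits to Budget. Subgame-perfect outcome: (Budget, Mid) with payoffs (12, 13).
Now find the simultaneous Nash equilibrium.
Firm A's best replies: Low→Plus; Mid→Plus; High→Premium.
Firm B's best replies: Budget→Mid; Value→Low; Plus→High; Premium→High.
Only (Premium, High) has each player best-responding; Nash payoffs (9, 15).
Firm B earns 13 sequentially versus 15 at the Nash outcome: worse off.

worse off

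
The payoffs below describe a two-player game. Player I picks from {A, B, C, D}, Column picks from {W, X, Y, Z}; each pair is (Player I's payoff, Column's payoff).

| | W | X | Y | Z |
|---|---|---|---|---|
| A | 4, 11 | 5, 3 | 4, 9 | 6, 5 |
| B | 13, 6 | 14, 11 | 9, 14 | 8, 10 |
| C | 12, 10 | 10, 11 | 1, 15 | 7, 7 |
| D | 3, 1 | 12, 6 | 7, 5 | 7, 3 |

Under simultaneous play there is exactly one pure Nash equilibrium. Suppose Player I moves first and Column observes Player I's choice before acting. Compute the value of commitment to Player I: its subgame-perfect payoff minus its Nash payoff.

Backward induction with Player I moving first.
- A: BR = W, leader payoff 4.
- B: BR = Y, leader payoff 9.
- C: BR = Y, leader payoff 1.
- D: BR = X, leader payoff 12.
Maximizing over 4, 9, 1, 12, Player I chooses D. Subgame-perfect outcome: (D, X) with payoffs (12, 6).
Under simultaneous play:
Player I's best replies: W→B; X→B; Y→B; Z→B.
Column's best replies: A→W; B→Y; C→Y; D→X.
The unique mutual best reply is (B, Y), giving (9, 14).
Player I's commitment gain: 12 − 9 = 3.

3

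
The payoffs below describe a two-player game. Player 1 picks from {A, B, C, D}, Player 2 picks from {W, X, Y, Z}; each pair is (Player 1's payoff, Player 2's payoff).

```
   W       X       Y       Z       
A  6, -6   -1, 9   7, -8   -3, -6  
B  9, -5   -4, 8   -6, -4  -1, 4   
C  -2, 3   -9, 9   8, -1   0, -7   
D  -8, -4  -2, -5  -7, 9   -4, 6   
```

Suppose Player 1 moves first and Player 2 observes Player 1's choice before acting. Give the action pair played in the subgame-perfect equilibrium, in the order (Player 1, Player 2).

(A, X)

Work backward from Player 2's decision.
- A: BR = X, leader payoff -1.
- B: BR = X, leader payoff -4.
- C: BR = X, leader payoff -9.
- D: BR = Y, leader payoff -7.
Maximizing over -1, -4, -9, -7, Player 1 chooses A. Subgame-perfect outcome: (A, X) with payoffs (-1, 9).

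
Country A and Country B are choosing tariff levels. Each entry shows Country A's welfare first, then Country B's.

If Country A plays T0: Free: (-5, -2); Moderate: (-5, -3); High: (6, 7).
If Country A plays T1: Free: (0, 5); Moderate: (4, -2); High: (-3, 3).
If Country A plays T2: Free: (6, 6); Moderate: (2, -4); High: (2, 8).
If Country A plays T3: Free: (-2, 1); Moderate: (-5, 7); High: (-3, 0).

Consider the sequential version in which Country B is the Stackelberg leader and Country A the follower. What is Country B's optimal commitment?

Backward induction with Country B moving first.
- Free: Country A compares -5, 0, 6, -2 and picks T2; Country B would get 6.
- Moderate: Country A compares -5, 4, 2, -5 and picks T1; Country B would get -2.
- High: Country A compares 6, -3, 2, -3 and picks T0; Country B would get 7.
Maximizing over 6, -2, 7, Country B chooses High. Subgame-perfect outcome: (T0, High) with payoffs (6, 7).

High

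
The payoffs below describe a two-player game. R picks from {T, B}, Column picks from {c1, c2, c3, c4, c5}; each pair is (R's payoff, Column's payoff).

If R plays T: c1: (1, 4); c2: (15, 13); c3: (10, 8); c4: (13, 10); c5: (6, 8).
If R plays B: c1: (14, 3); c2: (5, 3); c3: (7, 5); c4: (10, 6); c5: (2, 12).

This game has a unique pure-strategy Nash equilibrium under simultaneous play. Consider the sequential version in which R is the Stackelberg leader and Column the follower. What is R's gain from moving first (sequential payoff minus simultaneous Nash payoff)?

0

Solve by backward induction (R leads).
- T: BR = c2, leader payoff 15.
- B: BR = c5, leader payoff 2.
Maximizing over 15, 2, R chooses T. Subgame-perfect outcome: (T, c2) with payoffs (15, 13).
For the simultaneous game, intersect best replies.
R's best replies: c1→B; c2→T; c3→T; c4→T; c5→T.
Column's best replies: T→c2; B→c5.
The unique mutual best reply is (T, c2), giving (15, 13).
R's commitment gain: 15 − 15 = 0.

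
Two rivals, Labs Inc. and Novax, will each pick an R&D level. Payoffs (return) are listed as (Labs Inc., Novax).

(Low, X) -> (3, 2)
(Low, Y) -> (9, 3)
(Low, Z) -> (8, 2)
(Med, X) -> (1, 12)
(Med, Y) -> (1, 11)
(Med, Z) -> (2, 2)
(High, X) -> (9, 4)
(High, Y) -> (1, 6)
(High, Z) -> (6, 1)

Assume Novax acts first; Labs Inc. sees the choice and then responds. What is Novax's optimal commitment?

Work backward from Labs Inc.'s decision.
- X → Labs Inc. plays High (best of 3, 1, 9); Novax gets 4.
- Y → Labs Inc. plays Low (best of 9, 1, 1); Novax gets 3.
- Z → Labs Inc. plays Low (best of 8, 2, 6); Novax gets 2.
Maximizing over 4, 3, 2, Novax chooses X. Subgame-perfect outcome: (High, X) with payoffs (9, 4).

X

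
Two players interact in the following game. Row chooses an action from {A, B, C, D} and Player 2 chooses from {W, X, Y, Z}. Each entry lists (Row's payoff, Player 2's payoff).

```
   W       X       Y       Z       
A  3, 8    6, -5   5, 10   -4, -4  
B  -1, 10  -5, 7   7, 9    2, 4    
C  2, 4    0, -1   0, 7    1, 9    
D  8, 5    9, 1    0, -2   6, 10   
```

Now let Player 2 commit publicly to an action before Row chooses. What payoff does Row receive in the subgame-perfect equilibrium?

6

Solve by backward induction (Player 2 leads).
- W → Row plays D (best of 3, -1, 2, 8); Player 2 gets 5.
- X → Row plays D (best of 6, -5, 0, 9); Player 2 gets 1.
- Y → Row plays B (best of 5, 7, 0, 0); Player 2 gets 9.
- Z → Row plays D (best of -4, 2, 1, 6); Player 2 gets 10.
Player 2's induced payoffs are 5, 1, 9, 10, so Player 2 commits to Z. Subgame-perfect outcome: (D, Z) with payoffs (6, 10).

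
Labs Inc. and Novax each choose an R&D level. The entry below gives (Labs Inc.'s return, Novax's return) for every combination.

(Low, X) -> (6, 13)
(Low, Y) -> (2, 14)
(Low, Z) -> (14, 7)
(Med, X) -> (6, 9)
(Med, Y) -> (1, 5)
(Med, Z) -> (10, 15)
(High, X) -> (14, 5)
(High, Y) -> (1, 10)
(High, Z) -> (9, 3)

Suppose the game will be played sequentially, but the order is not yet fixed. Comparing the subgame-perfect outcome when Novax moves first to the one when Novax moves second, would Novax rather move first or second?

If Labs Inc. leads: Novax's best replies are Low→Y, Med→Z, High→Y; Labs Inc.'s induced payoffs 2, 10, 1; outcome (Med, Z), payoffs (10, 15).
If Novax leads: Labs Inc.'s best replies are X→High, Y→Low, Z→Low; Novax's induced payoffs 5, 14, 7; outcome (Low, Y), payoffs (2, 14).
Novax gets 14 moving first and 15 moving second, so Novax prefers to move second.

second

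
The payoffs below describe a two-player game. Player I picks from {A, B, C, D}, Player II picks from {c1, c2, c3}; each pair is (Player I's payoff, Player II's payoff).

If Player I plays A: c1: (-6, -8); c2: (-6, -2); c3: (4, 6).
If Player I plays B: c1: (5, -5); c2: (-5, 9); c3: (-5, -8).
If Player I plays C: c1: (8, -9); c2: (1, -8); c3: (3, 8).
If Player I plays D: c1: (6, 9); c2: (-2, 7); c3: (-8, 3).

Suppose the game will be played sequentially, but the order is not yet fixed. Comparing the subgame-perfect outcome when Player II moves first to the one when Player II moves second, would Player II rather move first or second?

If Player I leads: Player II's best replies are A→c3, B→c2, C→c3, D→c1; Player I's induced payoffs 4, -5, 3, 6; outcome (D, c1), payoffs (6, 9).
If Player II leads: Player I's best replies are c1→C, c2→C, c3→A; Player II's induced payoffs -9, -8, 6; outcome (A, c3), payoffs (4, 6).
Player II gets 6 moving first and 9 moving second, so Player II prefers to move second.

second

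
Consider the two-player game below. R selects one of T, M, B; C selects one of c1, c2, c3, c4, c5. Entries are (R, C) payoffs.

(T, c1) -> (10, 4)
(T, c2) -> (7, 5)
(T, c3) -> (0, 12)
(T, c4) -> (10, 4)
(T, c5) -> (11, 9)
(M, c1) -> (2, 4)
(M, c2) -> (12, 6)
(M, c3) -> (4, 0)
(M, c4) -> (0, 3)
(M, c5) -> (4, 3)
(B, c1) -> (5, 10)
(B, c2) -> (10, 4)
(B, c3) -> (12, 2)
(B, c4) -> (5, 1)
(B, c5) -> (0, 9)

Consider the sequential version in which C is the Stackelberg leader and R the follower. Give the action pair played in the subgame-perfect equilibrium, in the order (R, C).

Work backward from R's decision.
- c1 → R plays T (best of 10, 2, 5); C gets 4.
- c2 → R plays M (best of 7, 12, 10); C gets 6.
- c3 → R plays B (best of 0, 4, 12); C gets 2.
- c4 → R plays T (best of 10, 0, 5); C gets 4.
- c5 → R plays T (best of 11, 4, 0); C gets 9.
Among 4, 6, 2, 4, 9, the best is 9 at c5. Subgame-perfect outcome: (T, c5) with payoffs (11, 9).

(T, c5)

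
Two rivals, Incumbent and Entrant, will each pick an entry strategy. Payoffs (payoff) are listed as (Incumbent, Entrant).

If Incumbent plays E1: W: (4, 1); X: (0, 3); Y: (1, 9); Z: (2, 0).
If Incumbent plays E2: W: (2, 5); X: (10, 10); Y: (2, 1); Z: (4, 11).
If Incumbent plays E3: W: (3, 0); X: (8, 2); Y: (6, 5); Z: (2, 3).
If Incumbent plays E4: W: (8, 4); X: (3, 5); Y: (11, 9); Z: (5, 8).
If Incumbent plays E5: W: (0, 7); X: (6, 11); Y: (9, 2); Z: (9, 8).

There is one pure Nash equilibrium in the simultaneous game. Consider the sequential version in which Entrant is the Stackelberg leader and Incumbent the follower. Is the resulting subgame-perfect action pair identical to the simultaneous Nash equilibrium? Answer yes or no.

Incumbent best-responds to each possible Entrant move:
- W → Incumbent plays E4 (best of 4, 2, 3, 8, 0); Entrant gets 4.
- X → Incumbent plays E2 (best of 0, 10, 8, 3, 6); Entrant gets 10.
- Y → Incumbent plays E4 (best of 1, 2, 6, 11, 9); Entrant gets 9.
- Z → Incumbent plays E5 (best of 2, 4, 2, 5, 9); Entrant gets 8.
Among 4, 10, 9, 8, the best is 10 at X. Subgame-perfect outcome: (E2, X) with payoffs (10, 10).
Now find the simultaneous Nash equilibrium.
Incumbent's best replies: W→E4; X→E2; Y→E4; Z→E5.
Entrant's best replies: E1→Y; E2→Z; E3→Y; E4→Y; E5→X.
The unique mutual best reply is (E4, Y), giving (11, 9).
Sequential outcome (E2, X) differs from the Nash profile (E4, Y).

no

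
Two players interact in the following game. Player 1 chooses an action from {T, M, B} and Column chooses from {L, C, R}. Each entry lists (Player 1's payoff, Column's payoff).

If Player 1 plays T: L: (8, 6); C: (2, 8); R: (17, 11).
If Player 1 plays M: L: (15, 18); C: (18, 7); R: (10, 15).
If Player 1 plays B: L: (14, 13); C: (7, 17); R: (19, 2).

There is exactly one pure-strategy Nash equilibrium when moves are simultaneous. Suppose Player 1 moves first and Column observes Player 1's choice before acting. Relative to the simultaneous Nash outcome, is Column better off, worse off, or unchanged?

worse off

Solve by backward induction (Player 1 leads).
- T: BR = R, leader payoff 17.
- M: BR = L, leader payoff 15.
- B: BR = C, leader payoff 7.
Player 1's induced payoffs are 17, 15, 7, so Player 1 commits to T. Subgame-perfect outcome: (T, R) with payoffs (17, 11).
Now find the simultaneous Nash equilibrium.
Player 1's best replies: L→M; C→M; R→B.
Column's best replies: T→R; M→L; B→C.
Only (M, L) has each player best-responding; Nash payoffs (15, 18).
Column earns 11 sequentially versus 18 at the Nash outcome: worse off.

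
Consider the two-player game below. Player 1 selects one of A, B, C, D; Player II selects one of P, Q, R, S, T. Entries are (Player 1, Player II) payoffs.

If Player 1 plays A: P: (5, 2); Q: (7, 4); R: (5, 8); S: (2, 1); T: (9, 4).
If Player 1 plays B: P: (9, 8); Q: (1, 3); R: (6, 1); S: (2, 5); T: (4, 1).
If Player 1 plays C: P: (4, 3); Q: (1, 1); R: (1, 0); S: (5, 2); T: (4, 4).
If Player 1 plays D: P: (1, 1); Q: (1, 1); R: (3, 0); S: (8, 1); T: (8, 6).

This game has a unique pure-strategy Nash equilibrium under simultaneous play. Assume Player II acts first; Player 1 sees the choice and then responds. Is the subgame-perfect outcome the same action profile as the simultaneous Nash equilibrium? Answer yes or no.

Work backward from Player 1's decision.
- P → Player 1 plays B (best of 5, 9, 4, 1); Player II gets 8.
- Q → Player 1 plays A (best of 7, 1, 1, 1); Player II gets 4.
- R → Player 1 plays B (best of 5, 6, 1, 3); Player II gets 1.
- S → Player 1 plays D (best of 2, 2, 5, 8); Player II gets 1.
- T → Player 1 plays A (best of 9, 4, 4, 8); Player II gets 4.
Maximizing over 8, 4, 1, 1, 4, Player II chooses P. Subgame-perfect outcome: (B, P) with payoffs (9, 8).
Under simultaneous play:
Player 1's best replies: P→B; Q→A; R→B; S→D; T→A.
Player II's best replies: A→R; B→P; C→T; D→T.
Only (B, P) has each player best-responding; Nash payoffs (9, 8).
Sequential outcome (B, P) coincides with the Nash profile (B, P).

yes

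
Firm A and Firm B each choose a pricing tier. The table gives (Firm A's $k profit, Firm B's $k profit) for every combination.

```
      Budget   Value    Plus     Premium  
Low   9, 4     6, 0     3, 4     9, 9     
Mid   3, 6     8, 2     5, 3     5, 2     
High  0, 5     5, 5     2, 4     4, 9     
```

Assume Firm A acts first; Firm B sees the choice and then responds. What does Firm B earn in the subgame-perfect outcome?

Backward induction with Firm A moving first.
- Low → Firm B plays Premium (best of 4, 0, 4, 9); Firm A gets 9.
- Mid → Firm B plays Budget (best of 6, 2, 3, 2); Firm A gets 3.
- High → Firm B plays Premium (best of 5, 5, 4, 9); Firm A gets 4.
Maximizing over 9, 3, 4, Firm A chooses Low. Subgame-perfect outcome: (Low, Premium) with payoffs (9, 9).

9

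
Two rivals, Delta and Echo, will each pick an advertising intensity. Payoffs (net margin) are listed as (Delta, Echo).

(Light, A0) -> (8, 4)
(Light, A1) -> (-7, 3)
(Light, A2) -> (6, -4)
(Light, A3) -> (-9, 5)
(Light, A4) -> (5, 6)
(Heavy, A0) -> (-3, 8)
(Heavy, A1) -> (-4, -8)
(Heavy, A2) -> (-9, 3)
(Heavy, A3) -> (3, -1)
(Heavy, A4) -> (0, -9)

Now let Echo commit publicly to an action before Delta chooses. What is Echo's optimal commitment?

Delta best-responds to each possible Echo move:
- A0: BR = Light, leader payoff 4.
- A1: BR = Heavy, leader payoff -8.
- A2: BR = Light, leader payoff -4.
- A3: BR = Heavy, leader payoff -1.
- A4: BR = Light, leader payoff 6.
Echo's induced payoffs are 4, -8, -4, -1, 6, so Echo commits to A4. Subgame-perfect outcome: (Light, A4) with payoffs (5, 6).

A4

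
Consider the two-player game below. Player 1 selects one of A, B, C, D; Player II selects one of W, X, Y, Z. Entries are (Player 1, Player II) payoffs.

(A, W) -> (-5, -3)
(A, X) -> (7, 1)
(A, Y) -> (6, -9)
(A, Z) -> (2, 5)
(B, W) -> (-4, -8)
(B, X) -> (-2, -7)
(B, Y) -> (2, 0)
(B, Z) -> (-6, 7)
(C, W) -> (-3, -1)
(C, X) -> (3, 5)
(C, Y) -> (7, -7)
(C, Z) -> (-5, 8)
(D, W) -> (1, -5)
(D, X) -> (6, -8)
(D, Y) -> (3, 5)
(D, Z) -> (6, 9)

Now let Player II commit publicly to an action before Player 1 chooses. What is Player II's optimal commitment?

Player 1 best-responds to each possible Player II move:
- W → Player 1 plays D (best of -5, -4, -3, 1); Player II gets -5.
- X → Player 1 plays A (best of 7, -2, 3, 6); Player II gets 1.
- Y → Player 1 plays C (best of 6, 2, 7, 3); Player II gets -7.
- Z → Player 1 plays D (best of 2, -6, -5, 6); Player II gets 9.
Among -5, 1, -7, 9, the best is 9 at Z. Subgame-perfect outcome: (D, Z) with payoffs (6, 9).

Z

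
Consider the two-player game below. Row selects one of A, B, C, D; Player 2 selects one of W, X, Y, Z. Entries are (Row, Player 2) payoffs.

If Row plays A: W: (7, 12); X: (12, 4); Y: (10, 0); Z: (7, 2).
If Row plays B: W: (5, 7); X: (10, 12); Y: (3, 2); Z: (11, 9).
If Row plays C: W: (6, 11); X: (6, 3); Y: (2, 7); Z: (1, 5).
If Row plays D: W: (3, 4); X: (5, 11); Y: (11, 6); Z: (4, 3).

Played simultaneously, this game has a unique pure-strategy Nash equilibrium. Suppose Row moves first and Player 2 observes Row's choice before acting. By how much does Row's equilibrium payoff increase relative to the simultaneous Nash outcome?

Work backward from Player 2's decision.
- A: Player 2 compares 12, 4, 0, 2 and picks W; Row would get 7.
- B: Player 2 compares 7, 12, 2, 9 and picks X; Row would get 10.
- C: Player 2 compares 11, 3, 7, 5 and picks W; Row would get 6.
- D: Player 2 compares 4, 11, 6, 3 and picks X; Row would get 5.
Maximizing over 7, 10, 6, 5, Row chooses B. Subgame-perfect outcome: (B, X) with payoffs (10, 12).
Under simultaneous play:
Row's best replies: W→A; X→A; Y→D; Z→B.
Player 2's best replies: A→W; B→X; C→W; D→X.
The unique mutual best reply is (A, W), giving (7, 12).
Row's commitment gain: 10 − 7 = 3.

3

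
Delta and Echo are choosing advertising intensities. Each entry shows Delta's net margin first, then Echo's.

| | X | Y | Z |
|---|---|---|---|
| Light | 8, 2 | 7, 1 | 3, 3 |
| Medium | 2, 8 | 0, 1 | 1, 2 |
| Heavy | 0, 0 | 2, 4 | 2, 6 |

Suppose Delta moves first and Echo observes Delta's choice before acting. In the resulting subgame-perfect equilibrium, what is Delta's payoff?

Solve by backward induction (Delta leads).
- Light: BR = Z, leader payoff 3.
- Medium: BR = X, leader payoff 2.
- Heavy: BR = Z, leader payoff 2.
Among 3, 2, 2, the best is 3 at Light. Subgame-perfect outcome: (Light, Z) with payoffs (3, 3).

3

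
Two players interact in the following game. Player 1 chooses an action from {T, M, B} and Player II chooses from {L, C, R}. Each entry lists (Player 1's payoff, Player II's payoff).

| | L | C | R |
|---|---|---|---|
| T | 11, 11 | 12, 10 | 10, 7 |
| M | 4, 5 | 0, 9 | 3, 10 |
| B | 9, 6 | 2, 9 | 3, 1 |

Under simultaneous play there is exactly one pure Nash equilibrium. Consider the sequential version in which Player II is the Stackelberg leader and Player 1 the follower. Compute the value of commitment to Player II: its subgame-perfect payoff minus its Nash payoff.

Player 1 best-responds to each possible Player II move:
- L: Player 1 compares 11, 4, 9 and picks T; Player II would get 11.
- C: Player 1 compares 12, 0, 2 and picks T; Player II would get 10.
- R: Player 1 compares 10, 3, 3 and picks T; Player II would get 7.
Among 11, 10, 7, the best is 11 at L. Subgame-perfect outcome: (T, L) with payoffs (11, 11).
For the simultaneous game, intersect best replies.
Player 1's best replies: L→T; C→T; R→T.
Player II's best replies: T→L; M→R; B→C.
Only (T, L) has each player best-responding; Nash payoffs (11, 11).
Player II's commitment gain: 11 − 11 = 0.

0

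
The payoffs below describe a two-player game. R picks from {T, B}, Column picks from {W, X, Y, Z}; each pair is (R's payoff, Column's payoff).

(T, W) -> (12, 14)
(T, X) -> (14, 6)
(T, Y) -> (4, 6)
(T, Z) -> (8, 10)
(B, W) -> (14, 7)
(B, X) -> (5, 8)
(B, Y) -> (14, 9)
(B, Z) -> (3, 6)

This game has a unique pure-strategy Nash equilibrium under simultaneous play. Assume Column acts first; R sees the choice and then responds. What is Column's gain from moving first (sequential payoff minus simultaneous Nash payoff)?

1

Work backward from R's decision.
- W → R plays B (best of 12, 14); Column gets 7.
- X → R plays T (best of 14, 5); Column gets 6.
- Y → R plays B (best of 4, 14); Column gets 9.
- Z → R plays T (best of 8, 3); Column gets 10.
Column's induced payoffs are 7, 6, 9, 10, so Column commits to Z. Subgame-perfect outcome: (T, Z) with payoffs (8, 10).
For the simultaneous game, intersect best replies.
R's best replies: W→B; X→T; Y→B; Z→T.
Column's best replies: T→W; B→Y.
The unique mutual best reply is (B, Y), giving (14, 9).
Column's commitment gain: 10 − 9 = 1.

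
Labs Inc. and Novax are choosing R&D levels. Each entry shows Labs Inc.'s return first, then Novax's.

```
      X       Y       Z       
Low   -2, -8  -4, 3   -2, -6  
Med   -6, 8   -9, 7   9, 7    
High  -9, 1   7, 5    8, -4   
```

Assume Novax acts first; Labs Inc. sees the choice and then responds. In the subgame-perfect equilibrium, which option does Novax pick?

Z

Labs Inc. best-responds to each possible Novax move:
- X → Labs Inc. plays Low (best of -2, -6, -9); Novax gets -8.
- Y → Labs Inc. plays High (best of -4, -9, 7); Novax gets 5.
- Z → Labs Inc. plays Med (best of -2, 9, 8); Novax gets 7.
Among -8, 5, 7, the best is 7 at Z. Subgame-perfect outcome: (Med, Z) with payoffs (9, 7).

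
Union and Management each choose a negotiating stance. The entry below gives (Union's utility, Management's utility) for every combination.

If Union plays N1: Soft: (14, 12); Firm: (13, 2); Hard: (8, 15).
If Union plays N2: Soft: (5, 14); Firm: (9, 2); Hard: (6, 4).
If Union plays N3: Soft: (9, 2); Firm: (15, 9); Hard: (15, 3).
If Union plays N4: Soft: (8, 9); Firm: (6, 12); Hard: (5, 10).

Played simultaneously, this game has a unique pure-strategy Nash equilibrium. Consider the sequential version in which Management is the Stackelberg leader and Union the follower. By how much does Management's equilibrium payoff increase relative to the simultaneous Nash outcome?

3

Solve by backward induction (Management leads).
- Soft: Union compares 14, 5, 9, 8 and picks N1; Management would get 12.
- Firm: Union compares 13, 9, 15, 6 and picks N3; Management would get 9.
- Hard: Union compares 8, 6, 15, 5 and picks N3; Management would get 3.
Among 12, 9, 3, the best is 12 at Soft. Subgame-perfect outcome: (N1, Soft) with payoffs (14, 12).
Under simultaneous play:
Union's best replies: Soft→N1; Firm→N3; Hard→N3.
Management's best replies: N1→Hard; N2→Soft; N3→Firm; N4→Firm.
Only (N3, Firm) has each player best-responding; Nash payoffs (15, 9).
Management's commitment gain: 12 − 9 = 3.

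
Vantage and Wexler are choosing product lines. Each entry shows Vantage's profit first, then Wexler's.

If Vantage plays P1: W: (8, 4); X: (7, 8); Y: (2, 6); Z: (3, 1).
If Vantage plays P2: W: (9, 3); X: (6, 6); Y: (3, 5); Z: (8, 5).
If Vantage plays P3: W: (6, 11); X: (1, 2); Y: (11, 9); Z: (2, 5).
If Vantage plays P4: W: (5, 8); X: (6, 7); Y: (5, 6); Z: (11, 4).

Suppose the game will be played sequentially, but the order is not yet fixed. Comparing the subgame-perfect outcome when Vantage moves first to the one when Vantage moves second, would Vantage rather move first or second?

If Vantage leads: Wexler's best replies are P1→X, P2→X, P3→W, P4→W; Vantage's induced payoffs 7, 6, 6, 5; outcome (P1, X), payoffs (7, 8).
If Wexler leads: Vantage's best replies are W→P2, X→P1, Y→P3, Z→P4; Wexler's induced payoffs 3, 8, 9, 4; outcome (P3, Y), payoffs (11, 9).
Vantage gets 7 moving first and 11 moving second, so Vantage prefers to move second.

second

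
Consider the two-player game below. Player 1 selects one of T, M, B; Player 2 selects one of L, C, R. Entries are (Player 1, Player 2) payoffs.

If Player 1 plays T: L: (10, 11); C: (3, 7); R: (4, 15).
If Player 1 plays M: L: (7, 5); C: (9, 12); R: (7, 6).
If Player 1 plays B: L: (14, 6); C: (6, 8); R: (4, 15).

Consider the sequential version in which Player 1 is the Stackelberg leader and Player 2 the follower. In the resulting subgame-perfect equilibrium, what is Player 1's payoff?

9

Work backward from Player 2's decision.
- T: BR = R, leader payoff 4.
- M: BR = C, leader payoff 9.
- B: BR = R, leader payoff 4.
Maximizing over 4, 9, 4, Player 1 chooses M. Subgame-perfect outcome: (M, C) with payoffs (9, 12).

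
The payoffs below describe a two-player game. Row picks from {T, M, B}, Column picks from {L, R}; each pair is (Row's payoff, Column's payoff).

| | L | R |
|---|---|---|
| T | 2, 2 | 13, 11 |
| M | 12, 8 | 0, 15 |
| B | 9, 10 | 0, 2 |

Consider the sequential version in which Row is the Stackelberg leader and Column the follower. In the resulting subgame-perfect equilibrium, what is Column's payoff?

Work backward from Column's decision.
- T: BR = R, leader payoff 13.
- M: BR = R, leader payoff 0.
- B: BR = L, leader payoff 9.
Maximizing over 13, 0, 9, Row chooses T. Subgame-perfect outcome: (T, R) with payoffs (13, 11).

11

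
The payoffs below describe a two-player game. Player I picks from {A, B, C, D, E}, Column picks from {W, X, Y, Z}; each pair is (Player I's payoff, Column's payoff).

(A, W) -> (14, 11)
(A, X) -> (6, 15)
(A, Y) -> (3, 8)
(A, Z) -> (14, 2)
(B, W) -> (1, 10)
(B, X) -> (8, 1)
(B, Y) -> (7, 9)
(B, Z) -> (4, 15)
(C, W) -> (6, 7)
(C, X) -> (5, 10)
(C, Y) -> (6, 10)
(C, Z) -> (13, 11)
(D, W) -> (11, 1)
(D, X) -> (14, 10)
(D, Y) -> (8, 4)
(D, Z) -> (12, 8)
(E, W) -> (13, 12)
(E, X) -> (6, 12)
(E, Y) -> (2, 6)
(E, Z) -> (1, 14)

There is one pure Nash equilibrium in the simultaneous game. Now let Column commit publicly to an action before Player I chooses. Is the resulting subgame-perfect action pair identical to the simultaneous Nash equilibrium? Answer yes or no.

Work backward from Player I's decision.
- W: BR = A, leader payoff 11.
- X: BR = D, leader payoff 10.
- Y: BR = D, leader payoff 4.
- Z: BR = A, leader payoff 2.
Maximizing over 11, 10, 4, 2, Column chooses W. Subgame-perfect outcome: (A, W) with payoffs (14, 11).
Under simultaneous play:
Player I's best replies: W→A; X→D; Y→D; Z→A.
Column's best replies: A→X; B→Z; C→Z; D→X; E→Z.
Only (D, X) has each player best-responding; Nash payoffs (14, 10).
Sequential outcome (A, W) differs from the Nash profile (D, X).

no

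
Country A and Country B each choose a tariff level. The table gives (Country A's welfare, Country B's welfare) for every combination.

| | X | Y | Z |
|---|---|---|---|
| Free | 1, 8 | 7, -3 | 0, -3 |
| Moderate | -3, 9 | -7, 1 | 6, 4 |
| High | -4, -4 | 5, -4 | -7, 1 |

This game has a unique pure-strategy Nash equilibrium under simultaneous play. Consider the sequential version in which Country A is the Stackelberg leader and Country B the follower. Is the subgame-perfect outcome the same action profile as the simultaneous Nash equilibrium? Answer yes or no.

Solve by backward induction (Country A leads).
- Free: Country B compares 8, -3, -3 and picks X; Country A would get 1.
- Moderate: Country B compares 9, 1, 4 and picks X; Country A would get -3.
- High: Country B compares -4, -4, 1 and picks Z; Country A would get -7.
Maximizing over 1, -3, -7, Country A chooses Free. Subgame-perfect outcome: (Free, X) with payoffs (1, 8).
Now find the simultaneous Nash equilibrium.
Country A's best replies: X→Free; Y→Free; Z→Moderate.
Country B's best replies: Free→X; Moderate→X; High→Z.
The unique mutual best reply is (Free, X), giving (1, 8).
Sequential outcome (Free, X) coincides with the Nash profile (Free, X).

yes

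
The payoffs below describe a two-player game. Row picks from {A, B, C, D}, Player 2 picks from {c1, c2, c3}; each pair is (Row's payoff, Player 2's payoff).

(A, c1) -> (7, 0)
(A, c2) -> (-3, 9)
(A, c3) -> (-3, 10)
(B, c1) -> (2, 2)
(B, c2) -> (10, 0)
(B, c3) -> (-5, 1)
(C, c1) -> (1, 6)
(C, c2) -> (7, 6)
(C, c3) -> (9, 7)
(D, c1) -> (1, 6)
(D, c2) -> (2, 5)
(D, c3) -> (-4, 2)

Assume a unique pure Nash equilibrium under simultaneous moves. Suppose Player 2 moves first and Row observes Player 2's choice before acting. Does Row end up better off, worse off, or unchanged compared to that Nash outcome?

Row best-responds to each possible Player 2 move:
- c1 → Row plays A (best of 7, 2, 1, 1); Player 2 gets 0.
- c2 → Row plays B (best of -3, 10, 7, 2); Player 2 gets 0.
- c3 → Row plays C (best of -3, -5, 9, -4); Player 2 gets 7.
Player 2's induced payoffs are 0, 0, 7, so Player 2 commits to c3. Subgame-perfect outcome: (C, c3) with payoffs (9, 7).
Under simultaneous play:
Row's best replies: c1→A; c2→B; c3→C.
Player 2's best replies: A→c3; B→c1; C→c3; D→c1.
The unique mutual best reply is (C, c3), giving (9, 7).
Row earns 9 sequentially versus 9 at the Nash outcome: unchanged.

unchanged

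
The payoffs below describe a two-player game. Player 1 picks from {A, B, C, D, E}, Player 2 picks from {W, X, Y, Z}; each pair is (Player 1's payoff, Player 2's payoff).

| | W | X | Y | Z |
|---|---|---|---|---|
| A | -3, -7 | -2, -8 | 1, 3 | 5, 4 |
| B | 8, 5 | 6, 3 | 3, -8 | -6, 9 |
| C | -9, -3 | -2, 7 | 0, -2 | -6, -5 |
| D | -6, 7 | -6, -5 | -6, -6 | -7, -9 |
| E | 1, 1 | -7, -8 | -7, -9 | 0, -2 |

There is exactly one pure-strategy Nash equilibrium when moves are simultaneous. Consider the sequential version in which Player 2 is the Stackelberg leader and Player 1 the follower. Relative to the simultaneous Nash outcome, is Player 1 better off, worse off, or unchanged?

Player 1 best-responds to each possible Player 2 move:
- W: Player 1 compares -3, 8, -9, -6, 1 and picks B; Player 2 would get 5.
- X: Player 1 compares -2, 6, -2, -6, -7 and picks B; Player 2 would get 3.
- Y: Player 1 compares 1, 3, 0, -6, -7 and picks B; Player 2 would get -8.
- Z: Player 1 compares 5, -6, -6, -7, 0 and picks A; Player 2 would get 4.
Player 2's induced payoffs are 5, 3, -8, 4, so Player 2 commits to W. Subgame-perfect outcome: (B, W) with payoffs (8, 5).
For the simultaneous game, intersect best replies.
Player 1's best replies: W→B; X→B; Y→B; Z→A.
Player 2's best replies: A→Z; B→Z; C→X; D→W; E→W.
The unique mutual best reply is (A, Z), giving (5, 4).
Player 1 earns 8 sequentially versus 5 at the Nash outcome: better off.

better off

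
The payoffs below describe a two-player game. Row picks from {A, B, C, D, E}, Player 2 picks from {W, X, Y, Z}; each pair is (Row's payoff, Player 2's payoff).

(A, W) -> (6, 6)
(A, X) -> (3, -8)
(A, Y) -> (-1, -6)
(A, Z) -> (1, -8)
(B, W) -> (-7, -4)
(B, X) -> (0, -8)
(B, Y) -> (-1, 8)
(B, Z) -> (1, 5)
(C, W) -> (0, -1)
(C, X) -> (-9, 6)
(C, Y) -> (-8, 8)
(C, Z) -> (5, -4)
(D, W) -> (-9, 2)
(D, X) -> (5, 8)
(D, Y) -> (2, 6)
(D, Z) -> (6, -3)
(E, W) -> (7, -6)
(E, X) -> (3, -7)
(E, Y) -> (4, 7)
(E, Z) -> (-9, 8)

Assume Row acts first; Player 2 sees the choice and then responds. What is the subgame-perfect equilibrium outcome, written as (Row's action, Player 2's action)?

(A, W)

Work backward from Player 2's decision.
- A: BR = W, leader payoff 6.
- B: BR = Y, leader payoff -1.
- C: BR = Y, leader payoff -8.
- D: BR = X, leader payoff 5.
- E: BR = Z, leader payoff -9.
Among 6, -1, -8, 5, -9, the best is 6 at A. Subgame-perfect outcome: (A, W) with payoffs (6, 6).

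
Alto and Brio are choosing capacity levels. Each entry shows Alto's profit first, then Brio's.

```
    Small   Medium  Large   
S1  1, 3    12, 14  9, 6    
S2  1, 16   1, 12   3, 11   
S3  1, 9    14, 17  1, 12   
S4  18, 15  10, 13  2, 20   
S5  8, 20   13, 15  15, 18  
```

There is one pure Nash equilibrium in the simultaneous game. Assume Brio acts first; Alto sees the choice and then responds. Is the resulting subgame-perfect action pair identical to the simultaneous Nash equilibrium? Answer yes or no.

Alto best-responds to each possible Brio move:
- Small → Alto plays S4 (best of 1, 1, 1, 18, 8); Brio gets 15.
- Medium → Alto plays S3 (best of 12, 1, 14, 10, 13); Brio gets 17.
- Large → Alto plays S5 (best of 9, 3, 1, 2, 15); Brio gets 18.
Brio's induced payoffs are 15, 17, 18, so Brio commits to Large. Subgame-perfect outcome: (S5, Large) with payoffs (15, 18).
Under simultaneous play:
Alto's best replies: Small→S4; Medium→S3; Large→S5.
Brio's best replies: S1→Medium; S2→Small; S3→Medium; S4→Large; S5→Small.
The unique mutual best reply is (S3, Medium), giving (14, 17).
Sequential outcome (S5, Large) differs from the Nash profile (S3, Medium).

no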